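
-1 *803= -803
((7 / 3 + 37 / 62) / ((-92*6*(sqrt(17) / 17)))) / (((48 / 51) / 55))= -509575*sqrt(17) / 1642752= -1.28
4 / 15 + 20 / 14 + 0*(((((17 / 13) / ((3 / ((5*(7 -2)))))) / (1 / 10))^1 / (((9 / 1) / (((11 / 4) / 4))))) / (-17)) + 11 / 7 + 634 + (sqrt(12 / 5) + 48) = 686.82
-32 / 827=-0.04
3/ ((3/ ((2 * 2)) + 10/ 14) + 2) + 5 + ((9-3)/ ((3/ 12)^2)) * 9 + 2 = 84571/ 97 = 871.87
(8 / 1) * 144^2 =165888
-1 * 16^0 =-1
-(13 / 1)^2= -169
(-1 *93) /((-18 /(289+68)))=3689 /2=1844.50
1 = 1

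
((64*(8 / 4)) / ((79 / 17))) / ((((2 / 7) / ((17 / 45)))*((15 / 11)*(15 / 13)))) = 18514496 / 799875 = 23.15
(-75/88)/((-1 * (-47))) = -75/4136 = -0.02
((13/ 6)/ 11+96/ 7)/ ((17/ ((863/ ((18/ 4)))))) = 5546501/ 35343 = 156.93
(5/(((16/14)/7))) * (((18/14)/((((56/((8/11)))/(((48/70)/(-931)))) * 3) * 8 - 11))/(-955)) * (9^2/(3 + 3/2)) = 7/23665664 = 0.00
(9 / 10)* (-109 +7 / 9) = -487 / 5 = -97.40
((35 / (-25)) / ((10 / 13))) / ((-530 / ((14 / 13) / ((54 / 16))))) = 0.00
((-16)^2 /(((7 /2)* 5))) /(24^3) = 1 /945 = 0.00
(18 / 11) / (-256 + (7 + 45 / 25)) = -15 / 2266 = -0.01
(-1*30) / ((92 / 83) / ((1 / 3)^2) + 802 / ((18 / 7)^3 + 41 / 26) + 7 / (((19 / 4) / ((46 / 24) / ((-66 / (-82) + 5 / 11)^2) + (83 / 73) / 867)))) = -160066695947481532800 / 293048361812935810813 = -0.55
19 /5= 3.80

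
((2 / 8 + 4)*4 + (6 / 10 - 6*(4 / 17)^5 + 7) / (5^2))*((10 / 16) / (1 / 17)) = 3071119971 / 16704200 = 183.85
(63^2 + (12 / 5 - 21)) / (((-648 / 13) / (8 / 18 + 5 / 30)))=-117689 / 2430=-48.43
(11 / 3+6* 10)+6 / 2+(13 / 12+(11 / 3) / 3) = 2483 / 36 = 68.97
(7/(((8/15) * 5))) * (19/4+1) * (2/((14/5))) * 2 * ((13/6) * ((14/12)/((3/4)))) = 10465/144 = 72.67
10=10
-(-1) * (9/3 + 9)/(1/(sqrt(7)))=12 * sqrt(7)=31.75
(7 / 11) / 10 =7 / 110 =0.06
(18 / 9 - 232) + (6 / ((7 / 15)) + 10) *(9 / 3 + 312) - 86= 6884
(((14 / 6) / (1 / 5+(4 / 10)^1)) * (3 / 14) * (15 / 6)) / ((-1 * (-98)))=25 / 1176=0.02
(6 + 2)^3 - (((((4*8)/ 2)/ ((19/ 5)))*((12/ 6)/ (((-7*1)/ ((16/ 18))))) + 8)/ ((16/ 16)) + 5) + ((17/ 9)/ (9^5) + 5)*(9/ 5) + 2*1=20068461011/ 39267585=511.07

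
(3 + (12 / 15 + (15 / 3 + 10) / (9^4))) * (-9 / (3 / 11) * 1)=-457358 / 3645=-125.48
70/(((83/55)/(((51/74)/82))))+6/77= 9070407/19390294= 0.47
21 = 21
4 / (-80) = -1 / 20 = -0.05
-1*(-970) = 970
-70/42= -5/3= -1.67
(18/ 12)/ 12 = 1/ 8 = 0.12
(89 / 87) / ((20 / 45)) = 267 / 116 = 2.30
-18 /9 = -2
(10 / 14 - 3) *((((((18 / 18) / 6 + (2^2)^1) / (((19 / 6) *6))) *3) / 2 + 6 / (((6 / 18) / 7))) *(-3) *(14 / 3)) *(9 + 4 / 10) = 3609976 / 95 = 37999.75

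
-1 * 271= -271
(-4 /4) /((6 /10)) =-5 /3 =-1.67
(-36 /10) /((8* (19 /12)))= -27 /95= -0.28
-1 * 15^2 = -225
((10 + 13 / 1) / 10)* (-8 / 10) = -46 / 25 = -1.84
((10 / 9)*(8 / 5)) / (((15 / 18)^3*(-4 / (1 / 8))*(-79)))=12 / 9875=0.00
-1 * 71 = -71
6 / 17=0.35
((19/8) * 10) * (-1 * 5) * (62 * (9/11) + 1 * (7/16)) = -4277375/704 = -6075.82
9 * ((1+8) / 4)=81 / 4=20.25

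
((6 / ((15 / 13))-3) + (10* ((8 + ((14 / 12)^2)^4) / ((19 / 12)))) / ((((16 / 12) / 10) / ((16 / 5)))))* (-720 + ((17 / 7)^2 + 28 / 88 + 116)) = -44248266726137 / 42661080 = -1037204.56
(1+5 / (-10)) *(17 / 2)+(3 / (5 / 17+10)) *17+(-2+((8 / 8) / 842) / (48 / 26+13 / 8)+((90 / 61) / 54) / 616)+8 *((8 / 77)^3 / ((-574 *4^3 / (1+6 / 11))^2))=182350076318803328161493 / 25309975364517484918200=7.20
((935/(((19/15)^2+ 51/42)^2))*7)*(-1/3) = -21647587500/78836641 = -274.59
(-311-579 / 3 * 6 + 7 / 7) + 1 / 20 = -29359 / 20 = -1467.95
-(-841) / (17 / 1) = 841 / 17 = 49.47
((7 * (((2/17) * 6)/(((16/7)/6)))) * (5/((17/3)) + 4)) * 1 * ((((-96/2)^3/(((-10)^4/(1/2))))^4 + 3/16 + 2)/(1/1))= 83742623434742818833/1411132812500000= 59344.25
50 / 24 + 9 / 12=17 / 6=2.83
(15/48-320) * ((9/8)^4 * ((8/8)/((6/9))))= -100678545/131072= -768.12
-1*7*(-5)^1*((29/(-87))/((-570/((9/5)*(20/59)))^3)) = 504/35217364025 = 0.00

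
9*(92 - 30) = 558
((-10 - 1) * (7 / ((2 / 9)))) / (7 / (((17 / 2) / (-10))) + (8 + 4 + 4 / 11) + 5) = -37.96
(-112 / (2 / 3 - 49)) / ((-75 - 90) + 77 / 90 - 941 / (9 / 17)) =-6048 / 5067547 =-0.00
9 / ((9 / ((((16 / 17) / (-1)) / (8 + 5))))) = -16 / 221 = -0.07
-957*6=-5742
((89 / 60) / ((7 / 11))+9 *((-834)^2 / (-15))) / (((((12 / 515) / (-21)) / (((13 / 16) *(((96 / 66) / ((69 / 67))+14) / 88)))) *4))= 1372753041899863 / 102592512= 13380635.83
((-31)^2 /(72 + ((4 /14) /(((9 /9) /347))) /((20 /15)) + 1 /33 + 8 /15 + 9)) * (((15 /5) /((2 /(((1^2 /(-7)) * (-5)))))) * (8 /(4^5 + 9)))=6342600 /124020947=0.05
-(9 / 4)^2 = -81 / 16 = -5.06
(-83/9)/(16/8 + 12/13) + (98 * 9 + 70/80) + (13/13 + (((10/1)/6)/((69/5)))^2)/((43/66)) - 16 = 80776827185/93353688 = 865.28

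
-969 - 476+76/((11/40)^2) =-53245/121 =-440.04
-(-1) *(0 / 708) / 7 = 0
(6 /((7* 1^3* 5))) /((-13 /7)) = -6 /65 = -0.09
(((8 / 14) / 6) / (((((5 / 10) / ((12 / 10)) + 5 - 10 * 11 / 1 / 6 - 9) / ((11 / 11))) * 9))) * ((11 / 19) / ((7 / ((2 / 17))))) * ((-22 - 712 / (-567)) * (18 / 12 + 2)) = 1035056 / 3034463229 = 0.00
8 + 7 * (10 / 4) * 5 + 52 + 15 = 325 / 2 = 162.50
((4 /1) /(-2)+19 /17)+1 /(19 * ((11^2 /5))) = -34400 /39083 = -0.88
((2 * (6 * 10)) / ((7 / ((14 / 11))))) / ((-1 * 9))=-80 / 33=-2.42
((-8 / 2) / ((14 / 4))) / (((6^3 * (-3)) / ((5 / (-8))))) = -5 / 4536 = -0.00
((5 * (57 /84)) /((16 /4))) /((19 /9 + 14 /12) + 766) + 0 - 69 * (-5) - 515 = -131822585 /775432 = -170.00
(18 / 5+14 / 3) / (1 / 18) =744 / 5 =148.80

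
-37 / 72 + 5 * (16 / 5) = 1115 / 72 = 15.49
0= 0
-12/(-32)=3/8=0.38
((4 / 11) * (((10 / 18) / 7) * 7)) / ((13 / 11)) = 0.17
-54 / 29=-1.86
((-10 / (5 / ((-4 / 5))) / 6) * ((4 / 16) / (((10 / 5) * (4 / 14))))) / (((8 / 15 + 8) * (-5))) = -0.00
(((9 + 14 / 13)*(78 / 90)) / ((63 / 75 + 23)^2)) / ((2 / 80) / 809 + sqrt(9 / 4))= 0.01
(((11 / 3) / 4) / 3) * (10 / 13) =55 / 234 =0.24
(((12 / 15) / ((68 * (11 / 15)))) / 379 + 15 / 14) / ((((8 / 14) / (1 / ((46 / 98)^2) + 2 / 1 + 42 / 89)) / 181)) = 63514450527993 / 26694173704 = 2379.34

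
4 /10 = 2 /5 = 0.40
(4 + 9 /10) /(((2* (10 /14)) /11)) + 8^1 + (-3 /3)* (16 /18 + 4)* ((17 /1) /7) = 213299 /6300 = 33.86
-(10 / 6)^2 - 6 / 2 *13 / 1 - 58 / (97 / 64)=-69880 / 873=-80.05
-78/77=-1.01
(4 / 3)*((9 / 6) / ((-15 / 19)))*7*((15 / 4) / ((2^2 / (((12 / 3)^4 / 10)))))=-2128 / 5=-425.60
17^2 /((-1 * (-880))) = 289 /880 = 0.33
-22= -22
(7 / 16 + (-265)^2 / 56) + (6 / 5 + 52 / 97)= 1256.19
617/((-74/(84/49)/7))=-3702/37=-100.05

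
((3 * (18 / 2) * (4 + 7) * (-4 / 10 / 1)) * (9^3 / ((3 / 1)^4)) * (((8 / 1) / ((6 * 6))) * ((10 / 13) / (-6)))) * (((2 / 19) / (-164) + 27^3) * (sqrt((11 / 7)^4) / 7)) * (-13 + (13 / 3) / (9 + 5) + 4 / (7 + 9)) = -6734738406495 / 2559466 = -2631306.06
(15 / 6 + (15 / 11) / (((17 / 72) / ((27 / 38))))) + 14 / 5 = 334109 / 35530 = 9.40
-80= -80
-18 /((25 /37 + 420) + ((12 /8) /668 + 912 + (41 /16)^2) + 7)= -9490944 /709840529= -0.01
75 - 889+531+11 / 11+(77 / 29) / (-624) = -5103149 / 18096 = -282.00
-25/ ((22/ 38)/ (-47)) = 22325/ 11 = 2029.55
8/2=4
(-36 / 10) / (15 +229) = -9 / 610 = -0.01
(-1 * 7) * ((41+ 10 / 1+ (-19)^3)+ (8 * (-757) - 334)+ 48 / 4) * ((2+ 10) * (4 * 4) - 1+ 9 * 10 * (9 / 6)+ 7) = 30736566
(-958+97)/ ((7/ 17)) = -2091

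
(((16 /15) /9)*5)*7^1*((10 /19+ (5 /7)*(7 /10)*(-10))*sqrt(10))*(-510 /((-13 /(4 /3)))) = -6473600*sqrt(10) /6669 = -3069.62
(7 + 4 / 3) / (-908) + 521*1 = 1419179 / 2724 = 520.99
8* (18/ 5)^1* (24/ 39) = 1152/ 65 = 17.72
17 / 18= 0.94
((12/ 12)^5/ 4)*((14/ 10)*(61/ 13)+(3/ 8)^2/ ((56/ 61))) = 1566053/ 931840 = 1.68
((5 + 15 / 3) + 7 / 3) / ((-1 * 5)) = -37 / 15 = -2.47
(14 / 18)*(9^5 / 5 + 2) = 413413 / 45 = 9186.96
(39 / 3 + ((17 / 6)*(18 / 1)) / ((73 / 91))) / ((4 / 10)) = 13975 / 73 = 191.44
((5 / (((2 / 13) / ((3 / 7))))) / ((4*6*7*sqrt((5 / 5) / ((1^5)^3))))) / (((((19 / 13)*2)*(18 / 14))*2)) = 845 / 76608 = 0.01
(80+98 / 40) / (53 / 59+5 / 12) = 291873 / 4655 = 62.70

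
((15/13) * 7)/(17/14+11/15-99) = -22050/264953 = -0.08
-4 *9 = -36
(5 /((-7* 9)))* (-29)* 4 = 580 /63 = 9.21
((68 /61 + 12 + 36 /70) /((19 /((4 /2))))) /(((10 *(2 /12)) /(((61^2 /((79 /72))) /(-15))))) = -255596832 /1313375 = -194.61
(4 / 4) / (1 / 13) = 13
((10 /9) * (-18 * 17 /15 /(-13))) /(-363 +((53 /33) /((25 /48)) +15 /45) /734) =-13725800 /2857553803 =-0.00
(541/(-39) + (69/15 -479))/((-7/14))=190426/195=976.54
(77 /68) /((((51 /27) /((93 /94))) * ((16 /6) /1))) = 193347 /869312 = 0.22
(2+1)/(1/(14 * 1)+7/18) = 189/29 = 6.52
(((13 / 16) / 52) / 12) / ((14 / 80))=0.01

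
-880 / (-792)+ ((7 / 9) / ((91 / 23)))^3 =1791737 / 1601613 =1.12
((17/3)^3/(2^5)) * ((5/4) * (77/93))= 1891505/321408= 5.89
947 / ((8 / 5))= 4735 / 8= 591.88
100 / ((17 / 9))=900 / 17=52.94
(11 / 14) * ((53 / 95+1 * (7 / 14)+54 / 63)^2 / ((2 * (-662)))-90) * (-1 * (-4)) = -2318674723299 / 8197082600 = -282.87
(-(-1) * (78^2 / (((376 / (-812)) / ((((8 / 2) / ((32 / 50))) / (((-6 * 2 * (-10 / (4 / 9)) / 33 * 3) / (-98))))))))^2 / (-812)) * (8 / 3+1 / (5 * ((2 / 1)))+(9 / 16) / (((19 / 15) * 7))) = -108688752938831065 / 290103552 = -374655022.97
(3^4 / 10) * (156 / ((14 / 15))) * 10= 13538.57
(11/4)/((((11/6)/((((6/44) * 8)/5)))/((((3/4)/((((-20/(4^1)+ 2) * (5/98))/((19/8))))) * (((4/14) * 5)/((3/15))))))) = -27.20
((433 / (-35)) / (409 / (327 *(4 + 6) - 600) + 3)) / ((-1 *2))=115611 / 58933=1.96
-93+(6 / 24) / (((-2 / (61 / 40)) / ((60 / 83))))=-123687 / 1328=-93.14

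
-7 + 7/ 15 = -98/ 15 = -6.53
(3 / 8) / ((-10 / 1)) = -3 / 80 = -0.04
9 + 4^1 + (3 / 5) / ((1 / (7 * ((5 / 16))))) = 229 / 16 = 14.31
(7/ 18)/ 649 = 7/ 11682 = 0.00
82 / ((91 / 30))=2460 / 91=27.03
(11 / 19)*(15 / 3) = 55 / 19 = 2.89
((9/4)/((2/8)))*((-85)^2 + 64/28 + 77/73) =33243138/511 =65055.06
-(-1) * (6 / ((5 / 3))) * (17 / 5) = 306 / 25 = 12.24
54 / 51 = 18 / 17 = 1.06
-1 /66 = -0.02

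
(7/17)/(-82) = -7/1394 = -0.01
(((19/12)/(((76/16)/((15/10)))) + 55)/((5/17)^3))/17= 32079/250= 128.32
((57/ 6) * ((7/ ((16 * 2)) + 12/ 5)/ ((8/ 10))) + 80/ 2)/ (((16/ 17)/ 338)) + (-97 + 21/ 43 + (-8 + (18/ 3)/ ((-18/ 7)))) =6717372433/ 264192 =25426.10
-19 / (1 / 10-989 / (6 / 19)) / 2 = 285 / 93952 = 0.00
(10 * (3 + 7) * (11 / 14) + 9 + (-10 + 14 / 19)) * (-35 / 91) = -52075 / 1729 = -30.12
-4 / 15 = -0.27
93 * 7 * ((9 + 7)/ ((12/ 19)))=16492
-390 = -390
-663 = -663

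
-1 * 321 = -321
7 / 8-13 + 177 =1319 / 8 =164.88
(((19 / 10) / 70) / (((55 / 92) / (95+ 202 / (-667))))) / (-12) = -1200097 / 3349500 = -0.36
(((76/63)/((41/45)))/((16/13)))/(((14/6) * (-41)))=-3705/329476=-0.01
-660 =-660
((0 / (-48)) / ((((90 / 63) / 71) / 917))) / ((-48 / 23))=0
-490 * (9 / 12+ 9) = -9555 / 2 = -4777.50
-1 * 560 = -560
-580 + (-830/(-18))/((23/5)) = -117985/207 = -569.98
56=56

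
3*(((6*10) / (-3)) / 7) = -60 / 7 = -8.57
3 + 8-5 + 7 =13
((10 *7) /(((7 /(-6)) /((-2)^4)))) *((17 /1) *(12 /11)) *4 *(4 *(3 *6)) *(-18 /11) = 1015234560 /121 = 8390368.26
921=921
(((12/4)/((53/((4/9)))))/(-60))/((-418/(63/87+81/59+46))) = 41147/852873615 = 0.00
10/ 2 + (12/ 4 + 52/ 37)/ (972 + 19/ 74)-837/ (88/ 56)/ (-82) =746312495/ 64896194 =11.50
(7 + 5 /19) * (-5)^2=3450 /19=181.58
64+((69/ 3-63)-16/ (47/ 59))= 184/ 47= 3.91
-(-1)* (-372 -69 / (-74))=-27459 / 74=-371.07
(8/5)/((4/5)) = 2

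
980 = 980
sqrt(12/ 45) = 2 * sqrt(15)/ 15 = 0.52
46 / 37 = 1.24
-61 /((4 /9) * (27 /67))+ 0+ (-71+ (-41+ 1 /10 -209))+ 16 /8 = -39569 /60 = -659.48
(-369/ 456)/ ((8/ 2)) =-123/ 608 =-0.20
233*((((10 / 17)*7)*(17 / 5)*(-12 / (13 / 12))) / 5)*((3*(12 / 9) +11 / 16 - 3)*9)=-7133994 / 65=-109753.75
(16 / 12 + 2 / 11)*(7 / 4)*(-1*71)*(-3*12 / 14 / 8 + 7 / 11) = -172175 / 2904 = -59.29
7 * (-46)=-322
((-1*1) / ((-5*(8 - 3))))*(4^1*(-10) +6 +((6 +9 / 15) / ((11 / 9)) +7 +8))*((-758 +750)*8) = 4352 / 125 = 34.82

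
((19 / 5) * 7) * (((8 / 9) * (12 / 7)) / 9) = 608 / 135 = 4.50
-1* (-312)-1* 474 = -162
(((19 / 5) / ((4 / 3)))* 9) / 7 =513 / 140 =3.66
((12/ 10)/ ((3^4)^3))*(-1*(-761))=1522/ 885735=0.00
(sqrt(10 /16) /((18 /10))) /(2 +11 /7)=7*sqrt(10) /180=0.12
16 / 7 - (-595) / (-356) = 1531 / 2492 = 0.61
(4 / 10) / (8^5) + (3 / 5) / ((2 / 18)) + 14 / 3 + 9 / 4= 3026947 / 245760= 12.32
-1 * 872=-872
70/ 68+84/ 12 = 273/ 34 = 8.03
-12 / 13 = -0.92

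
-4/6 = -0.67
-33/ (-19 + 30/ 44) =726/ 403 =1.80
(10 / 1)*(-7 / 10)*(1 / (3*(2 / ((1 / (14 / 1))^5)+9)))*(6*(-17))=238 / 1075657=0.00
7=7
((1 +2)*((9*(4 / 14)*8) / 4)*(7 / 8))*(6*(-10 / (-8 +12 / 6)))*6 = 810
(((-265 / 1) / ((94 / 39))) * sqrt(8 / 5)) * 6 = -12402 * sqrt(10) / 47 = -834.44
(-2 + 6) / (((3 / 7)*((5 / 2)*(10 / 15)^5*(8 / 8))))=567 / 20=28.35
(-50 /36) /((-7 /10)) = 125 /63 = 1.98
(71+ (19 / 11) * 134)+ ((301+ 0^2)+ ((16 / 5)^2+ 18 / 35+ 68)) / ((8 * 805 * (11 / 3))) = 3749728371 / 12397000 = 302.47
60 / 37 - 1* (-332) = 12344 / 37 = 333.62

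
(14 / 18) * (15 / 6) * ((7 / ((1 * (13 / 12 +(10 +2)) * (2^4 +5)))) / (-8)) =-35 / 5652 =-0.01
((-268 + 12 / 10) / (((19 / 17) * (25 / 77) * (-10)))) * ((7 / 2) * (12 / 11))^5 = 10373355157536 / 173861875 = 59664.35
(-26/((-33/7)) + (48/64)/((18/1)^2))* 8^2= 353.12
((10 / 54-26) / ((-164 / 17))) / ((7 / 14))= 289 / 54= 5.35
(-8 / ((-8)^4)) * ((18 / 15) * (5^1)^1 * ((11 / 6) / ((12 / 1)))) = -11 / 6144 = -0.00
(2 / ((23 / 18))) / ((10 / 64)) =1152 / 115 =10.02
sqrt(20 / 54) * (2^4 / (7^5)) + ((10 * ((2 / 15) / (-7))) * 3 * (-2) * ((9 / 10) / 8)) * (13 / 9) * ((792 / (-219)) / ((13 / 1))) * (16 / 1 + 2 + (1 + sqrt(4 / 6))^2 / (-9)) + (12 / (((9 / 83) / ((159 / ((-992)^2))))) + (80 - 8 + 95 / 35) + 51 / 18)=16 * sqrt(30) / 151263 + 88 * sqrt(6) / 22995 + 61941721243 / 808162560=76.66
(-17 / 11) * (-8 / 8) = 17 / 11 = 1.55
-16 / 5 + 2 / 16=-123 / 40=-3.08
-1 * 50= -50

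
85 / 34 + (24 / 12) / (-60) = 37 / 15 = 2.47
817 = 817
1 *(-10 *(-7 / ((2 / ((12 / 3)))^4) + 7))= 1050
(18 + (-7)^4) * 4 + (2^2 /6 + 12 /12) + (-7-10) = 28982 /3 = 9660.67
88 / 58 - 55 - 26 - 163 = -7032 / 29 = -242.48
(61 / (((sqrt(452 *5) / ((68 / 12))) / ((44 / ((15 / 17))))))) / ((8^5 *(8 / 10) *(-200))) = -193919 *sqrt(565) / 66650112000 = -0.00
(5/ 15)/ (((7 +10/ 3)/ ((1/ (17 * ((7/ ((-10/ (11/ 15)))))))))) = -0.00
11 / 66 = 1 / 6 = 0.17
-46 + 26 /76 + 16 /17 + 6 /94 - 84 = -3906159 /30362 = -128.65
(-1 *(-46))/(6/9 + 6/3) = 69/4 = 17.25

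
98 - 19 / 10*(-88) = 1326 / 5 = 265.20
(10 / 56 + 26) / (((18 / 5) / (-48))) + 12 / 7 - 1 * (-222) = -376 / 3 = -125.33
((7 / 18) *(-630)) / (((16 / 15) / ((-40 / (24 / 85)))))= 520625 / 16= 32539.06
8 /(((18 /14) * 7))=8 /9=0.89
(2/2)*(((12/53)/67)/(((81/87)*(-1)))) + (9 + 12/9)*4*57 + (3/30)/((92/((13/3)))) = 69271803449/29402280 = 2356.00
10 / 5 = 2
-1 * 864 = -864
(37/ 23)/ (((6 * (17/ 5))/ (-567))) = -34965/ 782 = -44.71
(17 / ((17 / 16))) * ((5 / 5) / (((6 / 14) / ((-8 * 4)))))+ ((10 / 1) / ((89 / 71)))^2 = -26876564 / 23763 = -1131.03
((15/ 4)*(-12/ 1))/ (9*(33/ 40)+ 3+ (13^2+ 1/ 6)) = -5400/ 21551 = -0.25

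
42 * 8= 336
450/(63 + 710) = 450/773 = 0.58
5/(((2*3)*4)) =5/24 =0.21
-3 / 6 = -1 / 2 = -0.50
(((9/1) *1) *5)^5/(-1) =-184528125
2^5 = 32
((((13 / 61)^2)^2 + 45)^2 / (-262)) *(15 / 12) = -485303625288821045 / 50227316005287622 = -9.66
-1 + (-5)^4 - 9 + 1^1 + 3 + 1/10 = 6191/10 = 619.10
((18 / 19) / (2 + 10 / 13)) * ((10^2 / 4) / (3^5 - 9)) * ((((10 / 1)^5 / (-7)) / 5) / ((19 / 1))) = -125000 / 22743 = -5.50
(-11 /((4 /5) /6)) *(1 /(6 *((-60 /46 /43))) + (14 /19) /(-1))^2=-4995745931 /1559520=-3203.39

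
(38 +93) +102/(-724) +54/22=530855/3982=133.31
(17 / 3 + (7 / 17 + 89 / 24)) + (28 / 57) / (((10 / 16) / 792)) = 8168941 / 12920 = 632.27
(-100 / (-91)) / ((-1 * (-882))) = 50 / 40131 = 0.00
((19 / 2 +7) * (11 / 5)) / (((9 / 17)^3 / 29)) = 7094.53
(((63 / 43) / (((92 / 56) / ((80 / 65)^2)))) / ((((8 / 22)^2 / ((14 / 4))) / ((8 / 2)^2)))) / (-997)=-95622912 / 166639577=-0.57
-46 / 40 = -23 / 20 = -1.15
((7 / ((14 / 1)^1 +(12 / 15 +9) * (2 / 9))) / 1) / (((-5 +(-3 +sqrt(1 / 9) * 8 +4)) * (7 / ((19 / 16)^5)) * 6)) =-111424455 / 6106906624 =-0.02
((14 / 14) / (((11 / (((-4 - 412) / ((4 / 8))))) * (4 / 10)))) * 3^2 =-18720 / 11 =-1701.82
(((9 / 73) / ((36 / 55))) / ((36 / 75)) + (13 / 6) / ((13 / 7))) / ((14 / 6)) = 5463 / 8176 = 0.67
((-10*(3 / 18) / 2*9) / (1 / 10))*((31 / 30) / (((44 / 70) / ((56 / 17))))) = -75950 / 187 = -406.15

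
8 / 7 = 1.14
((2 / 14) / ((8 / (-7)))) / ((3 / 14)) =-7 / 12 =-0.58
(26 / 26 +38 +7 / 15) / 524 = 0.08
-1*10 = -10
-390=-390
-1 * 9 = -9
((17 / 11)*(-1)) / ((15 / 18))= -102 / 55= -1.85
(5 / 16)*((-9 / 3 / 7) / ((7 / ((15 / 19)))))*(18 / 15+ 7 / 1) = -0.12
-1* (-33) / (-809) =-33 / 809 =-0.04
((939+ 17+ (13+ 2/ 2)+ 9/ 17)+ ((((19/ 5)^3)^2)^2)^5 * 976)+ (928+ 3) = 881281789722811803712067778733938065441103783732177988516706166909700564475565942/ 14745149545802860302501358091831207275390625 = 59767572175872889231872130000000000000.00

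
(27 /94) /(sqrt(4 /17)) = 27 * sqrt(17) /188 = 0.59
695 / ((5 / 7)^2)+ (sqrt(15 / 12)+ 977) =sqrt(5) / 2+ 11696 / 5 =2340.32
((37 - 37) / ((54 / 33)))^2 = 0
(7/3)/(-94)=-7/282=-0.02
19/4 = 4.75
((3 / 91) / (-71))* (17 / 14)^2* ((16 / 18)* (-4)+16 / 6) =578 / 949767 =0.00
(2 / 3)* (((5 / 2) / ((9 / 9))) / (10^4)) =1 / 6000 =0.00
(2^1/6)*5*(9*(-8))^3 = -622080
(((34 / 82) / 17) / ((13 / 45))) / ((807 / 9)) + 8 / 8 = 143512 / 143377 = 1.00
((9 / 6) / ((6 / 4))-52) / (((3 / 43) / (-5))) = 3655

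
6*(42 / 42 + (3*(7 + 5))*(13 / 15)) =966 / 5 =193.20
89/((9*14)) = 89/126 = 0.71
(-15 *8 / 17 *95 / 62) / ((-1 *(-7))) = -5700 / 3689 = -1.55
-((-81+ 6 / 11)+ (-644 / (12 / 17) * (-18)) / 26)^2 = -303778.27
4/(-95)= -4/95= -0.04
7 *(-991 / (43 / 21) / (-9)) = 48559 / 129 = 376.43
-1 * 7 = -7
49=49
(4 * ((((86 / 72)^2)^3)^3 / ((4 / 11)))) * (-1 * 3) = -2778592669308478668930028873139 / 3438141599496845182057316352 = -808.17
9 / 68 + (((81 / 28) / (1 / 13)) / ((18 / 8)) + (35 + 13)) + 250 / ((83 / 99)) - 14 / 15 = 214591303 / 592620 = 362.11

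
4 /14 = 2 /7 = 0.29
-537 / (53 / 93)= -49941 / 53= -942.28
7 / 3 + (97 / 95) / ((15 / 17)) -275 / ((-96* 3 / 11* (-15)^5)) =3.49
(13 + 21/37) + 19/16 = 8735/592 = 14.76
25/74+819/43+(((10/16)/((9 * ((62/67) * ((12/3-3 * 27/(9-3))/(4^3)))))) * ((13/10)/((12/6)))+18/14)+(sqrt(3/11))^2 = 26774084989/1298819214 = 20.61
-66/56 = -33/28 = -1.18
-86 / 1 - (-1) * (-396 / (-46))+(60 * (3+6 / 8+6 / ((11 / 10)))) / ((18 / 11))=11965 / 46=260.11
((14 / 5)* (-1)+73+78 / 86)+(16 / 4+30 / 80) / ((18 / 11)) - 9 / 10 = 2256383 / 30960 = 72.88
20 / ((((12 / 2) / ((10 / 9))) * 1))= 100 / 27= 3.70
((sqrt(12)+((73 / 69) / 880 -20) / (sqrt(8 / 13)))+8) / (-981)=-8 / 981 -2 * sqrt(3) / 981+1214327 * sqrt(26) / 238265280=0.01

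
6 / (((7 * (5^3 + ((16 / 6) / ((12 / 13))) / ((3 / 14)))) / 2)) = 324 / 26173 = 0.01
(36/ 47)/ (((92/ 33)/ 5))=1485/ 1081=1.37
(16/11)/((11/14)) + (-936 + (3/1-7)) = -938.15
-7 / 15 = -0.47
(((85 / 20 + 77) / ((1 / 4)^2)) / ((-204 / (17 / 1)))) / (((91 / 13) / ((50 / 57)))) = -16250 / 1197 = -13.58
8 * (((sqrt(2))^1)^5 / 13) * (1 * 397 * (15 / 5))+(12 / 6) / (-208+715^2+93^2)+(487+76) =4709.04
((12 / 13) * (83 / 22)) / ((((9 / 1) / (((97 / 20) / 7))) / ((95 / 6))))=152969 / 36036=4.24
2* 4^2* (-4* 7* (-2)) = 1792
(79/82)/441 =79/36162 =0.00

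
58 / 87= 2 / 3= 0.67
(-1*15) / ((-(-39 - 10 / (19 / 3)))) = -95 / 257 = -0.37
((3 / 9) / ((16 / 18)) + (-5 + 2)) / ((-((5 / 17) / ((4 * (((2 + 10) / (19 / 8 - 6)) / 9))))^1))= -1904 / 145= -13.13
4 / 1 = 4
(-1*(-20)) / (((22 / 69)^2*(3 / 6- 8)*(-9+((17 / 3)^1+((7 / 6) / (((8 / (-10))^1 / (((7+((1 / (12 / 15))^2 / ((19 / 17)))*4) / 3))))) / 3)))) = 17368128 / 3558005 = 4.88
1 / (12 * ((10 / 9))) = 3 / 40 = 0.08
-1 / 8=-0.12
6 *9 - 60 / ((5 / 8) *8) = 42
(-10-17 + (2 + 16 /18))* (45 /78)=-1085 /78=-13.91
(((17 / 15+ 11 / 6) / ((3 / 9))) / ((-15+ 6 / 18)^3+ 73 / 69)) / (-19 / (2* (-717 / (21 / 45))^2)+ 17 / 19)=-4858654624911 / 1540522321611115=-0.00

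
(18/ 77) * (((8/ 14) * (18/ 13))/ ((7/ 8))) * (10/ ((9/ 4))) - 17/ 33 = 62437/ 147147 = 0.42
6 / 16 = 3 / 8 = 0.38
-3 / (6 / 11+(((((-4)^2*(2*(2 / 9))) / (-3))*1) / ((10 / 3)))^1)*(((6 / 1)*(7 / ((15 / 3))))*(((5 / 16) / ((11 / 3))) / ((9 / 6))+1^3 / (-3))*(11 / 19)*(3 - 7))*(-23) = -3490641 / 1558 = -2240.46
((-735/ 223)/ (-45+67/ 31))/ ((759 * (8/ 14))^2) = 372155/ 909882302208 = 0.00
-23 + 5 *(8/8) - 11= -29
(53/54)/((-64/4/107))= -5671/864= -6.56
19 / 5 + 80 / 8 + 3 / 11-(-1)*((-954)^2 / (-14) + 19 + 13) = -25010452 / 385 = -64962.21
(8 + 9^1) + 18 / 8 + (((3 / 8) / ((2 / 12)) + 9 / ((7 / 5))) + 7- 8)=377 / 14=26.93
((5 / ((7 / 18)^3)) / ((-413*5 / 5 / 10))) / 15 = -19440 / 141659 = -0.14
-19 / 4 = -4.75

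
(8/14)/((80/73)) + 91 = 12813/140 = 91.52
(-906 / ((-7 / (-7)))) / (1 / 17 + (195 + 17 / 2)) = -10268 / 2307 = -4.45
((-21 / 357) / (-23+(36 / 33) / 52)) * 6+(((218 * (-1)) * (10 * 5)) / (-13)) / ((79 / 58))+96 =20412191935 / 28685137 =711.59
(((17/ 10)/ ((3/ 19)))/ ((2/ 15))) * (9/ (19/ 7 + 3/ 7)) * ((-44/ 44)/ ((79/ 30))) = -305235/ 3476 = -87.81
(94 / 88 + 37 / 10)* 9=42.91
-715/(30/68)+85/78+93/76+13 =-1586089/988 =-1605.35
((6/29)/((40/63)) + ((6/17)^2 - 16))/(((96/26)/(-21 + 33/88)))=372717917/4291072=86.86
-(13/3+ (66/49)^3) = -2391925/352947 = -6.78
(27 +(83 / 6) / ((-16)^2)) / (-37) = -41555 / 56832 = -0.73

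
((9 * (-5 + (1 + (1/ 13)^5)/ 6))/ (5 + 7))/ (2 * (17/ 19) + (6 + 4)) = -25572803/ 83169632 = -0.31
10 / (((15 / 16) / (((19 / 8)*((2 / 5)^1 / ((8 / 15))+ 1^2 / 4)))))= 76 / 3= 25.33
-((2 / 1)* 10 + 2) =-22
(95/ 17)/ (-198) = -95/ 3366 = -0.03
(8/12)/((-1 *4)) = -1/6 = -0.17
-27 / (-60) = 9 / 20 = 0.45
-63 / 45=-7 / 5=-1.40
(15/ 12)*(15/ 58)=75/ 232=0.32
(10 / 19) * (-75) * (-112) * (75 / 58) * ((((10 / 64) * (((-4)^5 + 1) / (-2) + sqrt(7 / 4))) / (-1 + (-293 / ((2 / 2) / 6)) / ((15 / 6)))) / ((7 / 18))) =-6473671875 / 3880142- 6328125 * sqrt(7) / 3880142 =-1672.73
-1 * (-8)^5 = 32768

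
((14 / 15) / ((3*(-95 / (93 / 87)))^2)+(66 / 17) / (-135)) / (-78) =250356466 / 679345187625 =0.00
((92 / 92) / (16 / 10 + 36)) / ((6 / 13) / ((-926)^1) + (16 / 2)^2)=30095 / 72420044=0.00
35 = 35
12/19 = 0.63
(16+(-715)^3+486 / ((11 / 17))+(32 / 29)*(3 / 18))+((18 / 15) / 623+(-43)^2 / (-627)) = -6901119572368174 / 18880015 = -365525110.67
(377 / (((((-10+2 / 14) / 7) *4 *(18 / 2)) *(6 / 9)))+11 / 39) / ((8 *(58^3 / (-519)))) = 40495321 / 11200989696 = 0.00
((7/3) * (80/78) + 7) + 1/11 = 12206/1287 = 9.48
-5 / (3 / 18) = -30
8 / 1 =8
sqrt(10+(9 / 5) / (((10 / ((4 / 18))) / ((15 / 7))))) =sqrt(12355) / 35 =3.18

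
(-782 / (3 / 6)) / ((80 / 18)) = -3519 / 10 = -351.90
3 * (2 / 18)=1 / 3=0.33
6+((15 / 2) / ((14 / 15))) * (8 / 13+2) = 4917 / 182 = 27.02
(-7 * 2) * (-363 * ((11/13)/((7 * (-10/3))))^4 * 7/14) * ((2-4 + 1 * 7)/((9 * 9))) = 0.00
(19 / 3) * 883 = 16777 / 3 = 5592.33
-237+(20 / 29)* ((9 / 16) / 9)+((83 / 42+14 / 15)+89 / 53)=-150002921 / 645540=-232.37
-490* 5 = -2450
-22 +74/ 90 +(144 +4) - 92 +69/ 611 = 960542/ 27495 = 34.94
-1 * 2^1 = -2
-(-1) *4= 4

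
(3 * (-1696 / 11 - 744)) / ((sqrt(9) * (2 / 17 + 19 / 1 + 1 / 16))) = -2687360 / 57387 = -46.83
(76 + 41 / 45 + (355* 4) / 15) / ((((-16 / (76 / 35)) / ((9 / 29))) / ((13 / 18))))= -5.22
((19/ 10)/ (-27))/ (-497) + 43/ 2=1442552/ 67095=21.50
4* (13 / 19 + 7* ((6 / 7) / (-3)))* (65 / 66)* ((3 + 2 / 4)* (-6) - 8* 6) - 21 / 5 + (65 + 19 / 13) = 5704573 / 13585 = 419.92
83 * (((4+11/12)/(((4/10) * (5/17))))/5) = 83249/120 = 693.74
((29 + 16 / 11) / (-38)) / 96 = -335 / 40128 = -0.01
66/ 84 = 0.79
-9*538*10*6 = -290520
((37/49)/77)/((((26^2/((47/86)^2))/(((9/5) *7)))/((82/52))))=30159477/350328698720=0.00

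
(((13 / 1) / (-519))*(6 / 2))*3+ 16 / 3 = 2651 / 519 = 5.11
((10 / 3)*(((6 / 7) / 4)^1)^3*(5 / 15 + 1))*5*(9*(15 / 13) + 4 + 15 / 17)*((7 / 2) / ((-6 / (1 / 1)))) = -6025 / 3094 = -1.95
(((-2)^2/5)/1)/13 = 4/65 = 0.06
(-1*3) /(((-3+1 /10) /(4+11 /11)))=150 /29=5.17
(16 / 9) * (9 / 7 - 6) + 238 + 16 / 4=4906 / 21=233.62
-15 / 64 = -0.23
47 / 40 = 1.18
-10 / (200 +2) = -5 / 101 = -0.05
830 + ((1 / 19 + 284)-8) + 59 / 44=925781 / 836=1107.39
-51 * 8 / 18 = -68 / 3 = -22.67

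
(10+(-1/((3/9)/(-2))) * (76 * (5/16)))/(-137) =-305/274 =-1.11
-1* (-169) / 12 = 169 / 12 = 14.08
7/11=0.64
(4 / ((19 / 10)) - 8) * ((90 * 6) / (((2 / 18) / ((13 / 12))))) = -589680 / 19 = -31035.79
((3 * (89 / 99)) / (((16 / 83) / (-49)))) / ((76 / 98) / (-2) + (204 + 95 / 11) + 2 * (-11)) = -3.60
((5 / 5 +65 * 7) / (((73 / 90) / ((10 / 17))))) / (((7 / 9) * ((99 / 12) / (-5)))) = -24624000 / 95557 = -257.69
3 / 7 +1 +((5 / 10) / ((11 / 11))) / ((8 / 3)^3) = 10429 / 7168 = 1.45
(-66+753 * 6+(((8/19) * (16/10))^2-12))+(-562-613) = 29470721/9025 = 3265.45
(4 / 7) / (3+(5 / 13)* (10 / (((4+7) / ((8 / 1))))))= 572 / 5803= 0.10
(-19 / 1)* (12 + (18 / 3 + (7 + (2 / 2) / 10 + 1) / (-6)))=-6327 / 20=-316.35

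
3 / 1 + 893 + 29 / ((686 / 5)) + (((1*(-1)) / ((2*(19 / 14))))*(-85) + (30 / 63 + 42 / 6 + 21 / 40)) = 731620591 / 782040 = 935.53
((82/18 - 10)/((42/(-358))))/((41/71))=80.36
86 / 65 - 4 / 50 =404 / 325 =1.24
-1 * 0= 0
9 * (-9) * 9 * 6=-4374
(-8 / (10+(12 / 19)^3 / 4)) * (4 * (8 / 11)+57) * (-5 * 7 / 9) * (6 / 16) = 158202835 / 2277726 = 69.46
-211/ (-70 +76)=-211/ 6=-35.17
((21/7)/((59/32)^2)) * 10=30720/3481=8.83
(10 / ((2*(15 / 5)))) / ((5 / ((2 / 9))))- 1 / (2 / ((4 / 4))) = -23 / 54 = -0.43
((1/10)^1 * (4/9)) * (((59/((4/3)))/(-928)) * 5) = -59/5568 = -0.01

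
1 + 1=2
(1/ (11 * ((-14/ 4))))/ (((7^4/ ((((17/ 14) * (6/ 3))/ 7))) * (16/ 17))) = -289/ 72471784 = -0.00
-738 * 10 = -7380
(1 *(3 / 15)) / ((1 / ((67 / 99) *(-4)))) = -268 / 495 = -0.54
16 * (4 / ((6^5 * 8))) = 1 / 972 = 0.00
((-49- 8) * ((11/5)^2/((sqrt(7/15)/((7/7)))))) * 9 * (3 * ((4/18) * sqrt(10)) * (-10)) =82764 * sqrt(42)/7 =76624.57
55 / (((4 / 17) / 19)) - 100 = 17365 / 4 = 4341.25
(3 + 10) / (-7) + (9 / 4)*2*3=163 / 14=11.64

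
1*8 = 8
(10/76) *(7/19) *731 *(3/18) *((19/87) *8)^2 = 409360/22707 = 18.03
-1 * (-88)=88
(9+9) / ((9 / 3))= 6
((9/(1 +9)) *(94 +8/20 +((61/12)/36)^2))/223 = 88105133/231206400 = 0.38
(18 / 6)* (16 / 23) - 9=-159 / 23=-6.91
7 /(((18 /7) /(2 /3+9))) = 1421 /54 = 26.31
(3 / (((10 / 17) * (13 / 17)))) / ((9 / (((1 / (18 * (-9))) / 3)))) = -289 / 189540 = -0.00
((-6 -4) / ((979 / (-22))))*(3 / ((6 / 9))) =90 / 89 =1.01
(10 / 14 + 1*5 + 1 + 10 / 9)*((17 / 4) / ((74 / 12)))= 8381 / 1554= 5.39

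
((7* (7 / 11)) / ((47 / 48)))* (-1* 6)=-14112 / 517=-27.30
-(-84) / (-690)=-14 / 115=-0.12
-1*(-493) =493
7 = 7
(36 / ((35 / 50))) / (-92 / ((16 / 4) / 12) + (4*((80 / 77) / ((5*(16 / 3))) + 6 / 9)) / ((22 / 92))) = -32670 / 167831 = -0.19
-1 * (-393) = 393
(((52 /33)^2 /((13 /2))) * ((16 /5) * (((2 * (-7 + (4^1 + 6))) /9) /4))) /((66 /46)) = 76544 /539055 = 0.14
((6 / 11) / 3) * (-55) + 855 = 845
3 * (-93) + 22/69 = -19229/69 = -278.68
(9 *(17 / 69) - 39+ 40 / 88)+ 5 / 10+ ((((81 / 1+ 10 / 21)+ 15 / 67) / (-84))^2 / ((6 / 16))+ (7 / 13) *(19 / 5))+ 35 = 322231636933781 / 86141397372030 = 3.74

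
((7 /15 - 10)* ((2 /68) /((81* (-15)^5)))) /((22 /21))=91 /20913187500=0.00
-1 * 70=-70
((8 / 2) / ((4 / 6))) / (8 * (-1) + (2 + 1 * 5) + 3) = 3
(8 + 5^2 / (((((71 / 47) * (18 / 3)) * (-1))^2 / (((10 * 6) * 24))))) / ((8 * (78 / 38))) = 1780718 / 65533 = 27.17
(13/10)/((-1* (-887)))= 13/8870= 0.00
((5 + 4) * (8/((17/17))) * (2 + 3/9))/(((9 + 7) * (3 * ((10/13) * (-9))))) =-91/180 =-0.51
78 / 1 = 78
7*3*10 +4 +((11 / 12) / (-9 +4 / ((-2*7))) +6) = 171523 / 780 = 219.90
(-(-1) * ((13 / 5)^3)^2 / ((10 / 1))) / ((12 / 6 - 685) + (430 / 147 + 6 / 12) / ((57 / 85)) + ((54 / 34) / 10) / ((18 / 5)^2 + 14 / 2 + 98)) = -35571415092759 / 780586231718750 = -0.05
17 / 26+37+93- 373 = -6301 / 26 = -242.35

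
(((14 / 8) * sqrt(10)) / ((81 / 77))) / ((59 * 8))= 0.01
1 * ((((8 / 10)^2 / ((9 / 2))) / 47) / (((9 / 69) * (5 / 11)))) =8096 / 158625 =0.05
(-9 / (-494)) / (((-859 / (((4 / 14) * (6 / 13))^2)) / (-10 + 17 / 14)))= 39852 / 12299032291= 0.00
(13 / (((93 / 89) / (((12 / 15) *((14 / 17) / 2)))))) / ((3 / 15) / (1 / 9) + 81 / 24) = 259168 / 327267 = 0.79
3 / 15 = 1 / 5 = 0.20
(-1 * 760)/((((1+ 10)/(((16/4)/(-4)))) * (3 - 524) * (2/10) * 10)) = -380/5731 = -0.07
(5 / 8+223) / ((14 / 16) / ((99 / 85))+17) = 177111 / 14059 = 12.60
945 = 945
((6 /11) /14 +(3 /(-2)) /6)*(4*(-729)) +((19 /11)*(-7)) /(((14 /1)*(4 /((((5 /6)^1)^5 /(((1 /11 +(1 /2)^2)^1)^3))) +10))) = 32773863865 /53264288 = 615.31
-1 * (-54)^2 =-2916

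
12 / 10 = 6 / 5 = 1.20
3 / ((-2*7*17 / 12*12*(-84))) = 1 / 6664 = 0.00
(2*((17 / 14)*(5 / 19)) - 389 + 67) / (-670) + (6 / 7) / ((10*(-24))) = 169691 / 356440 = 0.48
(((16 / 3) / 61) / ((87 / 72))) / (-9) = -128 / 15921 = -0.01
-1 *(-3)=3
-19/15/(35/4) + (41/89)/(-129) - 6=-12353077/2009175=-6.15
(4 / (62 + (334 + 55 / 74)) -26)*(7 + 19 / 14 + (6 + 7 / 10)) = -23654178 / 60445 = -391.33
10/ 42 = 5/ 21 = 0.24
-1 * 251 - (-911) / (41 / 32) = 18861 / 41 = 460.02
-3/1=-3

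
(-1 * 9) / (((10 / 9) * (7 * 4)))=-81 / 280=-0.29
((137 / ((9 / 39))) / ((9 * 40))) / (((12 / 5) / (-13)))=-23153 / 2592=-8.93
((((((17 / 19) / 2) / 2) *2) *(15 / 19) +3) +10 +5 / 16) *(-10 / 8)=-394665 / 23104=-17.08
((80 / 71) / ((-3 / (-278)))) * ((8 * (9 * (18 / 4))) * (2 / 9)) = 533760 / 71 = 7517.75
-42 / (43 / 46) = -1932 / 43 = -44.93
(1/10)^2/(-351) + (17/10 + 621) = 21856769/35100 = 622.70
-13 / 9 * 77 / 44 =-91 / 36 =-2.53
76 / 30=38 / 15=2.53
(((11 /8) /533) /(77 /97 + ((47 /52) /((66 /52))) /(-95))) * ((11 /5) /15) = 2453033 /5097942460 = 0.00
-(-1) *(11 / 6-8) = -37 / 6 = -6.17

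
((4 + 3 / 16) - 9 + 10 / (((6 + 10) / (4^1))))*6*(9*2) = -999 / 4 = -249.75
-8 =-8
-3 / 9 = -1 / 3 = -0.33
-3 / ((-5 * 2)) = 3 / 10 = 0.30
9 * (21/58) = 189/58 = 3.26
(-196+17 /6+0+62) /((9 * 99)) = -787 /5346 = -0.15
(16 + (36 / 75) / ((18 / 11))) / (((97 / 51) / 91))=1890434 / 2425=779.56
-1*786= -786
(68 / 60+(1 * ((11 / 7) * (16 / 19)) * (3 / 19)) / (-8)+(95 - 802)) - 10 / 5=-26832676 / 37905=-707.89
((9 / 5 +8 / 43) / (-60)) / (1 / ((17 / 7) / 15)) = -1037 / 193500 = -0.01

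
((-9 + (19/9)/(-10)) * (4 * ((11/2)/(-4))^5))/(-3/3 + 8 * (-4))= -5.49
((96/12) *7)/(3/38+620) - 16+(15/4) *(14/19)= -11771325/895394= -13.15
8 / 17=0.47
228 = 228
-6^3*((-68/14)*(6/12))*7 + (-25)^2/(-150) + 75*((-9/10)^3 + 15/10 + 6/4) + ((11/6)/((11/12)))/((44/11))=460639/120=3838.66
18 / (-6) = -3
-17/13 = -1.31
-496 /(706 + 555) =-0.39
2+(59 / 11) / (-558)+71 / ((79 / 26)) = 12295891 / 484902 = 25.36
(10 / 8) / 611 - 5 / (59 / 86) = -1050625 / 144196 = -7.29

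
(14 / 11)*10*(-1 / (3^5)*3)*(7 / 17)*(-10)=9800 / 15147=0.65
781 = 781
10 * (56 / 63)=80 / 9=8.89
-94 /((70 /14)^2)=-94 /25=-3.76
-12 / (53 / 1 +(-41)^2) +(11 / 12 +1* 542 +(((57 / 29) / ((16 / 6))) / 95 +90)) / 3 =636523873 / 3017160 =210.97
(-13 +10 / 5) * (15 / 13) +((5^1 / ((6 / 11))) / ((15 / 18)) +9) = 95 / 13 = 7.31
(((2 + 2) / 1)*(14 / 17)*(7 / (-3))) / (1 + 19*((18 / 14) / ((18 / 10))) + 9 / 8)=-21952 / 44829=-0.49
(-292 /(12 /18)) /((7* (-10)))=219 /35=6.26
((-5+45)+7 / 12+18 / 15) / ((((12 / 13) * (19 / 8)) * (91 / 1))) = 2507 / 11970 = 0.21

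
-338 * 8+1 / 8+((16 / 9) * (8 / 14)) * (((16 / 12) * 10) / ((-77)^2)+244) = -22017172795 / 8964648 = -2456.00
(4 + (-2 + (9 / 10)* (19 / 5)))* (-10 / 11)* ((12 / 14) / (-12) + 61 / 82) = -52303 / 15785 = -3.31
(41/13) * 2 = 82/13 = 6.31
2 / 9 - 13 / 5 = -107 / 45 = -2.38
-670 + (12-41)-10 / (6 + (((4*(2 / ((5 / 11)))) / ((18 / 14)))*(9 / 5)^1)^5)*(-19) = -30999237738954562 / 44347980925163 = -699.00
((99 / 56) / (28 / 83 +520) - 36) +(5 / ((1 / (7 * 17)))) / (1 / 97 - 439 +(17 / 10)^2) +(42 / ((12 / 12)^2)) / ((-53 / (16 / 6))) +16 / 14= -113576161175987 / 2963012014816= -38.33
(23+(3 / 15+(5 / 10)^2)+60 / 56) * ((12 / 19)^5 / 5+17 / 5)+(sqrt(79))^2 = 56458025739 / 346653860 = 162.87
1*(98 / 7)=14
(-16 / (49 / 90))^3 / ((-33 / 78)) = 59990.14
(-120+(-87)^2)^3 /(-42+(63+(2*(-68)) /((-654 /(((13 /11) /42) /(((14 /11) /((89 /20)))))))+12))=397364445708031620 /31745209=12517304444.52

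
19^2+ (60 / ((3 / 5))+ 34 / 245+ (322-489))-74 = 53934 / 245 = 220.14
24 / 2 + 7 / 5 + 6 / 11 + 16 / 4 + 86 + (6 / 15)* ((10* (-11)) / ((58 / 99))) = 46003 / 1595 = 28.84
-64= -64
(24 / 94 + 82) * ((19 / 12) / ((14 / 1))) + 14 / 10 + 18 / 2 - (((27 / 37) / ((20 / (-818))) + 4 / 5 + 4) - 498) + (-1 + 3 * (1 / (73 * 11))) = 541.75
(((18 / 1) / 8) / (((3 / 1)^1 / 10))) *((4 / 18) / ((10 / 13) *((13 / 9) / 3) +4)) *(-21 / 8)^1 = -945 / 944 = -1.00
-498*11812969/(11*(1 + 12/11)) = -5882858562/23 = -255776459.22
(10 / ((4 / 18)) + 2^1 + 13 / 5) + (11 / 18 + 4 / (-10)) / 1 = 49.81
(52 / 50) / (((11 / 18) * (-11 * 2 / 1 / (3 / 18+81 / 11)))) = -19383 / 33275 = -0.58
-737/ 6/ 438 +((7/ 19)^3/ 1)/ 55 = -277128161/ 991399860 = -0.28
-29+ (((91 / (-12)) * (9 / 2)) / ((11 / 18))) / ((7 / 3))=-2329 / 44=-52.93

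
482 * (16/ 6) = 3856/ 3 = 1285.33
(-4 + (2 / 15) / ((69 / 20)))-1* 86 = -18622 / 207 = -89.96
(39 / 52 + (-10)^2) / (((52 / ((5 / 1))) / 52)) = 2015 / 4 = 503.75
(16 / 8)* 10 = 20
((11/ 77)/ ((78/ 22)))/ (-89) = -11/ 24297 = -0.00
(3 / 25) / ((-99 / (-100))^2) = 400 / 3267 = 0.12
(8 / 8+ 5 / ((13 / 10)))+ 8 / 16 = 139 / 26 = 5.35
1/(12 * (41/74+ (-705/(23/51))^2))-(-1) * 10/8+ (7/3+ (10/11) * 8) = 137087102165993/12627702323148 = 10.86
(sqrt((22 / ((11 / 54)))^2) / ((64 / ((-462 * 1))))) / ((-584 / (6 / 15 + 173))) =5407479 / 23360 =231.48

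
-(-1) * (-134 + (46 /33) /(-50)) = -134.03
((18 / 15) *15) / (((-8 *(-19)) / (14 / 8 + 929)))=33507 / 304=110.22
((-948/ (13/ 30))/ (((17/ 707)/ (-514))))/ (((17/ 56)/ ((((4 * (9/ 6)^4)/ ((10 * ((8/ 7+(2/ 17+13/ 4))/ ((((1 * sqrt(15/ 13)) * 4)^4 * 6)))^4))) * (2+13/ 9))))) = 10229850033999270267567113168014540800000000/ 225329653313830116183613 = 45399484193727244892.95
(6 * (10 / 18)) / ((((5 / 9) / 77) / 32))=14784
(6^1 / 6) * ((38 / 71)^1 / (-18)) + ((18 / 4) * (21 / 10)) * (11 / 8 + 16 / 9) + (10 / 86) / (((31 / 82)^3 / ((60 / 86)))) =176079070784807 / 5631743072160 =31.27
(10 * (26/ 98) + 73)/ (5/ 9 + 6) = 33363/ 2891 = 11.54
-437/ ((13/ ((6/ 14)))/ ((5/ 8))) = -6555/ 728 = -9.00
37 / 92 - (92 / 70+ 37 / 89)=-380533 / 286580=-1.33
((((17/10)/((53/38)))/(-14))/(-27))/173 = 323/17329410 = 0.00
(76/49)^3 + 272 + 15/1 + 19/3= 104848048/352947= 297.06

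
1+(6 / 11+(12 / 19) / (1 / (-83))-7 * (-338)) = 483861 / 209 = 2315.12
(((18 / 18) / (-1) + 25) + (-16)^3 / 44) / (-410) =76 / 451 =0.17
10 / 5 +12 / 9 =10 / 3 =3.33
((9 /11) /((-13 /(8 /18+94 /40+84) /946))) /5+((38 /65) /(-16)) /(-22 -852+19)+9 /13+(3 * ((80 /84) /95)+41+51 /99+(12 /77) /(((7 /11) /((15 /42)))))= -1662708138061 /1677475800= -991.20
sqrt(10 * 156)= 2 * sqrt(390)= 39.50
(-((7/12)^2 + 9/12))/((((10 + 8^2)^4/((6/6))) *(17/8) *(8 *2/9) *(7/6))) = -471/57094440704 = -0.00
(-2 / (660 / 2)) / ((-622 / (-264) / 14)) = -56 / 1555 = -0.04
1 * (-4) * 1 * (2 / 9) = -0.89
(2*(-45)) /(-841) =90 /841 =0.11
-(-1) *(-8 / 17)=-8 / 17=-0.47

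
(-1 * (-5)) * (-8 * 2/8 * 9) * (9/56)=-405/28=-14.46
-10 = -10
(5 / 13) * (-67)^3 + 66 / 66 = -1503802 / 13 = -115677.08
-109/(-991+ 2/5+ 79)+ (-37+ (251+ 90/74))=36315519/168646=215.34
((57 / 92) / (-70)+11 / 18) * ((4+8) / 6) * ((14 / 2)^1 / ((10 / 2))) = 34907 / 20700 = 1.69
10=10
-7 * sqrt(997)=-221.03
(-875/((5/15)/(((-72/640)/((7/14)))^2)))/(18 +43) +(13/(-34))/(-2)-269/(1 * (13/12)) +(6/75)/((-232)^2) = -4540360602163/18140033600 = -250.30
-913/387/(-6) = 913/2322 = 0.39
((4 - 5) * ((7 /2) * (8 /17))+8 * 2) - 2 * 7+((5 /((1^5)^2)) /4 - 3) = -95 /68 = -1.40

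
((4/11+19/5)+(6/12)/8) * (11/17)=3719/1360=2.73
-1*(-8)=8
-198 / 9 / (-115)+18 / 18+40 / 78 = 7643 / 4485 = 1.70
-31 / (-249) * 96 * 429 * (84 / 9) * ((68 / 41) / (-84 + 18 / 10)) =-1350469120 / 1398633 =-965.56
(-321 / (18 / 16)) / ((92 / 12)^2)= -2568 / 529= -4.85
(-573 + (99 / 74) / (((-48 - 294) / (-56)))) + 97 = -475.78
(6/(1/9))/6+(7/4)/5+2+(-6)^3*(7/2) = -14893/20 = -744.65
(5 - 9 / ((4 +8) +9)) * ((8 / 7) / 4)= 1.31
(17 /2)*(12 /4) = 51 /2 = 25.50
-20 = -20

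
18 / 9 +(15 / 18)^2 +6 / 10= 593 / 180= 3.29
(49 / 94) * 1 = 49 / 94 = 0.52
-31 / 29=-1.07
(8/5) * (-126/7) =-144/5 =-28.80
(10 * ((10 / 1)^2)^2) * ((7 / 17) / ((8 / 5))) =437500 / 17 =25735.29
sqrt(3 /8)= sqrt(6) /4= 0.61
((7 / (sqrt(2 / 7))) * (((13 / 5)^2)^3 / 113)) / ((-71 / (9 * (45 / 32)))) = -2736800703 * sqrt(14) / 1604600000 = -6.38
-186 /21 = -62 /7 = -8.86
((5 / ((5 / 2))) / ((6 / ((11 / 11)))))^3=0.04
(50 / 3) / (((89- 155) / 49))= -1225 / 99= -12.37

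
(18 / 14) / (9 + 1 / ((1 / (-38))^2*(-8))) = -18 / 2401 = -0.01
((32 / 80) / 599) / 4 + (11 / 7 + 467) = 19647207 / 41930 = 468.57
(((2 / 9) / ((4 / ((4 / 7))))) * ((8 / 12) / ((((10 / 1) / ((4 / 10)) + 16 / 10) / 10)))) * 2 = 400 / 25137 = 0.02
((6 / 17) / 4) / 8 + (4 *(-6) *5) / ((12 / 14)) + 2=-37533 / 272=-137.99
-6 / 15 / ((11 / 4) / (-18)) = 144 / 55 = 2.62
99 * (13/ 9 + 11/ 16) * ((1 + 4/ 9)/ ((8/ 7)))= 307307/ 1152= 266.76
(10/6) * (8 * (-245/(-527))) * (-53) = -519400/1581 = -328.53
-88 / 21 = -4.19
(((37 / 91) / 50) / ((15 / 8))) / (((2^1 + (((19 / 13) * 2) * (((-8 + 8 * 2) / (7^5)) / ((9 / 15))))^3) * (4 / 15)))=114505079612169519 / 14081030148210640850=0.01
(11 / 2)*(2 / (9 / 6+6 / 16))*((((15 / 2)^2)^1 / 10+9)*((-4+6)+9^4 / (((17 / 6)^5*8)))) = 3954095574 / 7099285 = 556.97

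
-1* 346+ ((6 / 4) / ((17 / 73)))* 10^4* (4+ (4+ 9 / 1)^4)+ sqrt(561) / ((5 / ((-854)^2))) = 729316* sqrt(561) / 5+ 31278669118 / 17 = 1843376546.69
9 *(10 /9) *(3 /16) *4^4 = 480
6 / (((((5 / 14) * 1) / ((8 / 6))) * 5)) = 112 / 25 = 4.48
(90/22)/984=0.00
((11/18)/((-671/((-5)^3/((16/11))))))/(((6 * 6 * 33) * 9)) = 125/17076096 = 0.00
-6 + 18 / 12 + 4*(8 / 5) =1.90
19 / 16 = 1.19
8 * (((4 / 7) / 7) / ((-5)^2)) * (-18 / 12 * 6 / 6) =-0.04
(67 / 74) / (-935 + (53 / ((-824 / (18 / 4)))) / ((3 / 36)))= -13802 / 14306087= -0.00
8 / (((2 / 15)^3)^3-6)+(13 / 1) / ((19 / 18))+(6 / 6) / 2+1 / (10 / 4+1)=361021586998465 / 30677800713154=11.77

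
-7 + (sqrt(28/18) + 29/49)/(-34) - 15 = -36681/1666 - sqrt(14)/102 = -22.05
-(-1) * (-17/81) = -17/81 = -0.21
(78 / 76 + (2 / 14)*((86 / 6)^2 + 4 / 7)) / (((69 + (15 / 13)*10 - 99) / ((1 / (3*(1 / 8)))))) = -6635213 / 1508220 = -4.40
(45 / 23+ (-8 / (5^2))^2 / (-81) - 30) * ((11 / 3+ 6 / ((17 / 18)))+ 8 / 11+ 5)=-288470709898 / 653214375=-441.62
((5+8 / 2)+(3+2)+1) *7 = 105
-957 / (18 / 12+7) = -1914 / 17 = -112.59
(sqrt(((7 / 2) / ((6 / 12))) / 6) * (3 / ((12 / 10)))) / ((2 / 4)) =5 * sqrt(42) / 6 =5.40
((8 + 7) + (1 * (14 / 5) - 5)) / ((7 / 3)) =192 / 35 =5.49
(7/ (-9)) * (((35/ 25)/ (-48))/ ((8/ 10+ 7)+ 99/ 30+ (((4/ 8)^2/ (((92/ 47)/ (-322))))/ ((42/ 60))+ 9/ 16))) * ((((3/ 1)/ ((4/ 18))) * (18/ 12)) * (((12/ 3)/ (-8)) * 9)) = 0.04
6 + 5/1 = 11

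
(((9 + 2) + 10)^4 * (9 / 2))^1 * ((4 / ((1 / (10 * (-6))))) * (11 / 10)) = -231043428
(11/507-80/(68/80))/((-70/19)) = 2201321/86190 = 25.54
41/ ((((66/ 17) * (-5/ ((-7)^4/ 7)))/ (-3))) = 239071/ 110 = 2173.37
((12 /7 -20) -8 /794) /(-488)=12711 /339038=0.04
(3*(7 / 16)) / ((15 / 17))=119 / 80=1.49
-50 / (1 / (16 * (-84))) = 67200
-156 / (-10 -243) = 156 / 253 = 0.62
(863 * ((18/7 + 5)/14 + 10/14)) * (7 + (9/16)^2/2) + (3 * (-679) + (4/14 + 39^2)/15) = 4378745627/752640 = 5817.85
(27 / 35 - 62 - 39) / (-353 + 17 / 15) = 5262 / 18473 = 0.28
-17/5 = -3.40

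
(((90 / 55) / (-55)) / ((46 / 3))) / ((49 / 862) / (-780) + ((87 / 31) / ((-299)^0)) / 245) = -5515100136 / 32351353639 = -0.17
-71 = -71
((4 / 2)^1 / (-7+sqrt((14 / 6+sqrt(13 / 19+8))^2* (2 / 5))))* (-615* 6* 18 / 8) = 4732425 / (-sqrt(10)* (133+3* sqrt(3135))+1995) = 4536.28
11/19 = 0.58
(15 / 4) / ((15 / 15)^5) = 15 / 4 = 3.75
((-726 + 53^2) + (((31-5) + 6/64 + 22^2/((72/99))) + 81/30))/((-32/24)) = -1333101/640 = -2082.97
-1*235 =-235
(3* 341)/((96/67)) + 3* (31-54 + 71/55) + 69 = 717.84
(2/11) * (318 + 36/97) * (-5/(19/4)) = -1235280/20273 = -60.93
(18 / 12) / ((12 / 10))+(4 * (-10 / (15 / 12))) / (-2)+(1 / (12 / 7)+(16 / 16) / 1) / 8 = 1675 / 96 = 17.45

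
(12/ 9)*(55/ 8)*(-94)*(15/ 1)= -12925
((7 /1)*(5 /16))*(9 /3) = 105 /16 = 6.56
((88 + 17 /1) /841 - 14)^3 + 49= -1559769588580 /594823321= -2622.24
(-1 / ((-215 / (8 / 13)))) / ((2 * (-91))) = -4 / 254345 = -0.00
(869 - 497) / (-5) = -372 / 5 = -74.40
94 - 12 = 82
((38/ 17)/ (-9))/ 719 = -38/ 110007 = -0.00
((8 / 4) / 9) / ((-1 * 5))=-2 / 45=-0.04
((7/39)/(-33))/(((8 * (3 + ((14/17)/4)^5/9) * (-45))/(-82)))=-3259991672/7894285895925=-0.00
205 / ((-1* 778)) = -0.26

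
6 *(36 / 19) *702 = 151632 / 19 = 7980.63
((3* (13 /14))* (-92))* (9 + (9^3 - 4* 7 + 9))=-1289886 /7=-184269.43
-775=-775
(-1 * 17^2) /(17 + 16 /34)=-4913 /297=-16.54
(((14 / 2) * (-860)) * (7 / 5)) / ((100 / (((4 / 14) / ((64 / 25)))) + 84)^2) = -43 / 4900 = -0.01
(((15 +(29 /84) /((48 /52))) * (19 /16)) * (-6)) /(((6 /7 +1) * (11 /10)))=-1472215 /27456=-53.62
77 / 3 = 25.67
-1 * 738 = -738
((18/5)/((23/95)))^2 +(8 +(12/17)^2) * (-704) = -880851100/152881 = -5761.68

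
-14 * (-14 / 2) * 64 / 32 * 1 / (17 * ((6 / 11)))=1078 / 51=21.14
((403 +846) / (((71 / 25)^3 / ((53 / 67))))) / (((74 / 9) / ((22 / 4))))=102398484375 / 3549045476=28.85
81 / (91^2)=81 / 8281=0.01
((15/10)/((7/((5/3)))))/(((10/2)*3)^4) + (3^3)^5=14348907.00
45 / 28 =1.61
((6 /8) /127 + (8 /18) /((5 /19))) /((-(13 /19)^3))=-5.29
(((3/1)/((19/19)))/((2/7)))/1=21/2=10.50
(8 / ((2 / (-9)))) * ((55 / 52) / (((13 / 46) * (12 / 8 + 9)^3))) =-20240 / 173901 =-0.12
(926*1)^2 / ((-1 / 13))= -11147188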